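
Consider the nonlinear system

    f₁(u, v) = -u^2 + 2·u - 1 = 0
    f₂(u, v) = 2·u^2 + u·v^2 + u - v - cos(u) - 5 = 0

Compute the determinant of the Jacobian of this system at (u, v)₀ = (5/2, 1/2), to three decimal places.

J = [[-2·u + 2, 0], [4·u + v^2 + sin(u) + 1, 2·u·v - 1]].
At the point, J = [[-3.000, 0.000], [11.84847, 1.500]].
det J = -4.500.

-4.500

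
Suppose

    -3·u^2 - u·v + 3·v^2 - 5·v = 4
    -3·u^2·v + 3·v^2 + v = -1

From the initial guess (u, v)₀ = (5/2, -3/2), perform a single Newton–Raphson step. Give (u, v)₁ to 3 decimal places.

(1.552, -1.012)

At (5/2, -3/2): F = (-4.750, 34.375).
Jacobian J = [[-6·u - v, -u + 6·v - 5], [-6·u·v, -3·u^2 + 6·v + 1]].
At the point, J = [[-13.500, -16.500], [22.500, -26.750]] (det J = 732.375).
Solving J·Δ = −F gives Δ = (-0.948, 0.488).
Then the next iterate is (u, v)₁ = (1.552, -1.012).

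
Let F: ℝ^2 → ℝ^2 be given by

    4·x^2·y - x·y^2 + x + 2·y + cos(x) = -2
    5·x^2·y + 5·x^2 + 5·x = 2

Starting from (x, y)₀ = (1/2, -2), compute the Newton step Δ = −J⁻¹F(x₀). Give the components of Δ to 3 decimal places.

(-0.141, 0.600)

At (1/2, -2): F = (-4.62242, -0.750).
Jacobian J = [[8·x·y - y^2 - sin(x) + 1, 4·x^2 - 2·x·y + 2], [10·x·y + 10·x + 5, 5·x^2]].
At the point, J = [[-11.47943, 5.000], [0.000, 1.250]] (det J = -14.34928).
Solving J·Δ = −F gives Δ = (-0.141, 0.600).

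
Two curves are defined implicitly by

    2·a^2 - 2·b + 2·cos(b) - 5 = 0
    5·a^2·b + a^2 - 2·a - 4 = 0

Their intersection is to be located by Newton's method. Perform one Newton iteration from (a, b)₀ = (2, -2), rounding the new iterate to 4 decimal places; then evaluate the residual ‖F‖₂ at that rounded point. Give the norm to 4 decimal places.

At (2, -2): F = (6.167706, -44.0000).
Jacobian J = [[4·a, -2·sin(b) - 2], [10·a·b + 2·a - 2, 5·a^2]].
At the point, J = [[8.0000, -0.181405], [-38.0000, 20.0000]] (det J = 153.106604).
Solving J·Δ = −F gives Δ = (-0.7535, 0.7683).
Then the next iterate is (a, b)₁ = (1.2465, -1.2317).
Re-evaluating at (1.2465, -1.2317): F = (1.236195, -14.508083), so ‖F‖₂ = 14.5607.

14.5607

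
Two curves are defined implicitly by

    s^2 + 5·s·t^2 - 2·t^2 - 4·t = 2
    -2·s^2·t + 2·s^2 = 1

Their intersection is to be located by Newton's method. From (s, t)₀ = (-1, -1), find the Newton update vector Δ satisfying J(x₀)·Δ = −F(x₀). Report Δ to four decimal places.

At (-1, -1): F = (-4.0000, 3.0000).
Jacobian J = [[2·s + 5·t^2, 10·s·t - 4·t - 4], [-4·s·t + 4·s, -2·s^2]].
At the point, J = [[3.0000, 10.0000], [-8.0000, -2.0000]] (det J = 74.0000).
Solving J·Δ = −F gives Δ = (0.2973, 0.3108).

(0.2973, 0.3108)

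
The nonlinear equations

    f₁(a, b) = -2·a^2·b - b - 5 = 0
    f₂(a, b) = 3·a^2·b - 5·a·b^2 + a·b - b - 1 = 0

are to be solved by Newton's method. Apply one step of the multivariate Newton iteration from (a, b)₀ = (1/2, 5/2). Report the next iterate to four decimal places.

(-2.3319, 6.1064)

At (1/2, 5/2): F = (-8.7500, -16.0000).
Jacobian J = [[-4·a·b, -2·a^2 - 1], [6·a·b - 5·b^2 + b, 3·a^2 - 10·a·b + a - 1]].
At the point, J = [[-5.0000, -1.5000], [-21.2500, -12.2500]] (det J = 29.3750).
Solving J·Δ = −F gives Δ = (-2.8319, 3.6064).
Then the next iterate is (a, b)₁ = (-2.3319, 6.1064).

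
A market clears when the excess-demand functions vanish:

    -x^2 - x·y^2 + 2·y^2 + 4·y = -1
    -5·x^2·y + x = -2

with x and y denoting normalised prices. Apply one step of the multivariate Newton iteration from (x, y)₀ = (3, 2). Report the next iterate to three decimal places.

(2.600, 0.636)

At (3, 2): F = (-4.000, -85.000).
Jacobian J = [[-2·x - y^2, -2·x·y + 4·y + 4], [-10·x·y + 1, -5·x^2]].
At the point, J = [[-10.000, 0.000], [-59.000, -45.000]] (det J = 450.000).
Solving J·Δ = −F gives Δ = (-0.400, -1.364).
Then the next iterate is (x, y)₁ = (2.600, 0.636).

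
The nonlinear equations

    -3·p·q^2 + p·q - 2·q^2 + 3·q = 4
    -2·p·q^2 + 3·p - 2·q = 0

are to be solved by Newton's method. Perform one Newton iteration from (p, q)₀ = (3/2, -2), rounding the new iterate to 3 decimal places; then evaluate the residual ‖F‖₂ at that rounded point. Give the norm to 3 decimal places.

8073.468

At (3/2, -2): F = (-39.000, -3.500).
Jacobian J = [[-3·q^2 + q, -6·p·q + p - 4·q + 3], [-2·q^2 + 3, -4·p·q - 2]].
At the point, J = [[-14.000, 30.500], [-5.000, 10.000]] (det J = 12.500).
Solving J·Δ = −F gives Δ = (22.660, 11.680).
Then the next iterate is (p, q)₁ = (24.160, 9.680).
Re-evaluating at (24.160, 9.680): F = (-6720.04595, -4474.57997), so ‖F‖₂ = 8073.468.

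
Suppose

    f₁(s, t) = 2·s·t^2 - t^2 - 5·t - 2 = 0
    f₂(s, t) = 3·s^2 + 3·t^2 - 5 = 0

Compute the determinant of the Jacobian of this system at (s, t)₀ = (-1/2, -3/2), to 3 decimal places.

-37.500

J = [[2·t^2, 4·s·t - 2·t - 5], [6·s, 6·t]].
At the point, J = [[4.500, 1.000], [-3.000, -9.000]].
det J = -37.500.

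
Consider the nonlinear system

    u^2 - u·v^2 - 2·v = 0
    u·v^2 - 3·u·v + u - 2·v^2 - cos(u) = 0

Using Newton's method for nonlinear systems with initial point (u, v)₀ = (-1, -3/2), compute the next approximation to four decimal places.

(-0.3287, -0.8206)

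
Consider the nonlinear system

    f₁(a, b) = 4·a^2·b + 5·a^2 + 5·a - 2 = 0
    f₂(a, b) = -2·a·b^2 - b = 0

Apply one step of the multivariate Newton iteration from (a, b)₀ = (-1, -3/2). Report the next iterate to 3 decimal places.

At (-1, -3/2): F = (-8.000, 6.000).
Jacobian J = [[8·a·b + 10·a + 5, 4·a^2], [-2·b^2, -4·a·b - 1]].
At the point, J = [[7.000, 4.000], [-4.500, -7.000]] (det J = -31.000).
Solving J·Δ = −F gives Δ = (1.032, 0.194).
Then the next iterate is (a, b)₁ = (0.032, -1.306).

(0.032, -1.306)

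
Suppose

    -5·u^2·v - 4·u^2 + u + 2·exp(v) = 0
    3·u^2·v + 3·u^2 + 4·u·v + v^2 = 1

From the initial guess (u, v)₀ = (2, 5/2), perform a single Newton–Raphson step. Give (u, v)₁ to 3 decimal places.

(1.306, 1.253)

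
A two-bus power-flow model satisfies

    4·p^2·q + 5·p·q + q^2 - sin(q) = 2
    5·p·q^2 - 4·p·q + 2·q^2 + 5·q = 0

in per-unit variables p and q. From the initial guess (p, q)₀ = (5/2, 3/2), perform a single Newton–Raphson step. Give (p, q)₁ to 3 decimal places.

At (5/2, 3/2): F = (55.50251, 25.125).
Jacobian J = [[8·p·q + 5·q, 4·p^2 + 5·p + 2·q - cos(q)], [5·q^2 - 4·q, 10·p·q - 4·p + 4·q + 5]].
At the point, J = [[37.500, 40.42926], [5.250, 38.500]] (det J = 1231.49637).
Solving J·Δ = −F gives Δ = (-0.910, -0.528).
Then the next iterate is (p, q)₁ = (1.590, 0.972).

(1.590, 0.972)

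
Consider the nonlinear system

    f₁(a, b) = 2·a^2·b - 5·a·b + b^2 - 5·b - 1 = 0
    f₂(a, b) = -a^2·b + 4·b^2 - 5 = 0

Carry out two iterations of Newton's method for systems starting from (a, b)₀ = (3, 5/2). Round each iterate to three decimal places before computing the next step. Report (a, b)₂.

(2.959, 2.659)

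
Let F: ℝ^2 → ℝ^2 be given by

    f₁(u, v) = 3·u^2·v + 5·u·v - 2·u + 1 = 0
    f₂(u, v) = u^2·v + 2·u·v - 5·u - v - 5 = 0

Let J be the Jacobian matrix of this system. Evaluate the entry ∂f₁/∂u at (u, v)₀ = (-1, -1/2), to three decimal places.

-1.500

∂f₁/∂u = 6·u·v + 5·v - 2.
At (-1, -1/2) this is -1.500.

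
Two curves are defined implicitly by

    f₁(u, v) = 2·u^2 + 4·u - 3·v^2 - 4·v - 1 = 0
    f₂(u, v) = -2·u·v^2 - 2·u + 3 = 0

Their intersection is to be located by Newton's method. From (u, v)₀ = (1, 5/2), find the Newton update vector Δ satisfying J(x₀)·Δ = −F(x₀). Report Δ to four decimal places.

(0.0534, -1.2275)

At (1, 5/2): F = (-23.7500, -11.5000).
Jacobian J = [[4·u + 4, -6·v - 4], [-2·v^2 - 2, -4·u·v]].
At the point, J = [[8.0000, -19.0000], [-14.5000, -10.0000]] (det J = -355.5000).
Solving J·Δ = −F gives Δ = (0.0534, -1.2275).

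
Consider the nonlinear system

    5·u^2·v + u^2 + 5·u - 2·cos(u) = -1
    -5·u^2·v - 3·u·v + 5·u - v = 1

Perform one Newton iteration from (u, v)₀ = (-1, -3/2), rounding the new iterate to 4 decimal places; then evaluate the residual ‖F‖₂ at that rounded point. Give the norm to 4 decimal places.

At (-1, -3/2): F = (-11.580605, -1.5000).
Jacobian J = [[10·u·v + 2·u + 2·sin(u) + 5, 5·u^2], [-10·u·v - 3·v + 5, -5·u^2 - 3·u - 1]].
At the point, J = [[16.317058, 5.0000], [-5.5000, -3.0000]] (det J = -21.451174).
Solving J·Δ = −F gives Δ = (1.9692, -4.1102).
Then the next iterate is (u, v)₁ = (0.9692, -5.6102).
Re-evaluating at (0.9692, -5.6102): F = (-20.696239, 52.118086), so ‖F‖₂ = 56.0770.

56.0770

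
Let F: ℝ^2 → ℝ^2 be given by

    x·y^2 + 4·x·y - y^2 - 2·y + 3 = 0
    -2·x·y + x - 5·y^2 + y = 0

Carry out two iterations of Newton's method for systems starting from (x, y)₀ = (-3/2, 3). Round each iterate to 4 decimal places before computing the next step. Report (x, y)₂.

At (-3/2, 3): F = (-43.5000, -34.5000).
Jacobian J = [[y^2 + 4·y, 2·x·y + 4·x - 2·y - 2], [-2·y + 1, -2·x - 10·y + 1]].
At the point, J = [[21.0000, -23.0000], [-5.0000, -26.0000]] (det J = -661.0000).
Solving J·Δ = −F gives Δ = (0.5106, -1.4251).
Then the next iterate is (x, y)₁ = (-0.9894, 1.5749).
Round to (-0.9894, 1.5749) and repeat: F = (-11.316953, -8.699638), J = [[8.779910, -12.223812], [-2.1498, -12.7702]].
Δ = (0.2758, -0.7277), so (x, y)₂ = (-0.7136, 0.8472).

(-0.7136, 0.8472)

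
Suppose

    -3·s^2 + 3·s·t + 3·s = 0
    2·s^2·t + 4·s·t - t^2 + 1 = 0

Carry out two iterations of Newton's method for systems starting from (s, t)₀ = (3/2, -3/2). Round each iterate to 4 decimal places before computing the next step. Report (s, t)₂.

At (3/2, -3/2): F = (-9.0000, -17.0000).
Jacobian J = [[-6·s + 3·t + 3, 3·s], [4·s·t + 4·t, 2·s^2 + 4·s - 2·t]].
At the point, J = [[-10.5000, 4.5000], [-15.0000, 13.5000]] (det J = -74.2500).
Solving J·Δ = −F gives Δ = (-0.6061, 0.5859).
Then the next iterate is (s, t)₁ = (0.8939, -0.9141).
Round to (0.8939, -0.9141) and repeat: F = (-2.166814, -4.564871), J = [[-5.1057, 2.6817], [-6.924856, 7.001914]].
Δ = (-0.1706, 0.4833), so (s, t)₂ = (0.7233, -0.4308).

(0.7233, -0.4308)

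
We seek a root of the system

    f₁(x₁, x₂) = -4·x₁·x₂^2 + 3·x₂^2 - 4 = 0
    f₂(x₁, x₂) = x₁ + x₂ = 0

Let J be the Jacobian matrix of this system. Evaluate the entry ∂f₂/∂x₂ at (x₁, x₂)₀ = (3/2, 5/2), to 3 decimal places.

∂f₂/∂x₂ = 1.
At (3/2, 5/2) this is 1.000.

1.000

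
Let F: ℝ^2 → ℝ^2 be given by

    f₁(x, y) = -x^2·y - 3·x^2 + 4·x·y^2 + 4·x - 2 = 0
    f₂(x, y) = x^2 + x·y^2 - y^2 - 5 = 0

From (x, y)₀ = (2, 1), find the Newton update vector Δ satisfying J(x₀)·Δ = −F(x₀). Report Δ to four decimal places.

At (2, 1): F = (-2.0000, 0.0000).
Jacobian J = [[-2·x·y - 6·x + 4·y^2 + 4, -x^2 + 8·x·y], [2·x + y^2, 2·x·y - 2·y]].
At the point, J = [[-8.0000, 12.0000], [5.0000, 2.0000]] (det J = -76.0000).
Solving J·Δ = −F gives Δ = (-0.0526, 0.1316).

(-0.0526, 0.1316)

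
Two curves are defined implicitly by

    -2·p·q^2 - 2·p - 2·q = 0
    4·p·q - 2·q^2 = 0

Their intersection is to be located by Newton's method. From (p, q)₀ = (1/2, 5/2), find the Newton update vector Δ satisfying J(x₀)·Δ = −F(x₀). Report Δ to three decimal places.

At (1/2, 5/2): F = (-12.250, -7.500).
Jacobian J = [[-2·q^2 - 2, -4·p·q - 2], [4·q, 4·p - 4·q]].
At the point, J = [[-14.500, -7.000], [10.000, -8.000]] (det J = 186.000).
Solving J·Δ = −F gives Δ = (-0.245, -1.243).

(-0.245, -1.243)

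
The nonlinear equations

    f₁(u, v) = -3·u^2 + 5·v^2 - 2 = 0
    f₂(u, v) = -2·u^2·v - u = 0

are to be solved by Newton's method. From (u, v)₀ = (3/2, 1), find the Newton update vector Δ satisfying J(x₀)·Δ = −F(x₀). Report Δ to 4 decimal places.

(-0.6957, -0.2511)

At (3/2, 1): F = (-3.7500, -6.0000).
Jacobian J = [[-6·u, 10·v], [-4·u·v - 1, -2·u^2]].
At the point, J = [[-9.0000, 10.0000], [-7.0000, -4.5000]] (det J = 110.5000).
Solving J·Δ = −F gives Δ = (-0.6957, -0.2511).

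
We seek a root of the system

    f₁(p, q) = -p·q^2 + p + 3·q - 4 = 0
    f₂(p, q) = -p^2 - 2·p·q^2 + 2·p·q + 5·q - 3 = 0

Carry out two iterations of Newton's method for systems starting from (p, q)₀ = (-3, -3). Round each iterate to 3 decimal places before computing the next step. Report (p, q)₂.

(-6.417, 2.486)

At (-3, -3): F = (11.000, 45.000).
Jacobian J = [[-q^2 + 1, -2·p·q + 3], [-2·p - 2·q^2 + 2·q, -4·p·q + 2·p + 5]].
At the point, J = [[-8.000, -15.000], [-18.000, -37.000]] (det J = 26.000).
Solving J·Δ = −F gives Δ = (-10.308, 6.231).
Then the next iterate is (p, q)₁ = (-13.308, 3.231).
Round to (-13.308, 3.231) and repeat: F = (131.31202, 27.90987), J = [[-9.43936, 88.99630], [12.19928, 150.37659]].
Δ = (6.891, -0.745), so (p, q)₂ = (-6.417, 2.486).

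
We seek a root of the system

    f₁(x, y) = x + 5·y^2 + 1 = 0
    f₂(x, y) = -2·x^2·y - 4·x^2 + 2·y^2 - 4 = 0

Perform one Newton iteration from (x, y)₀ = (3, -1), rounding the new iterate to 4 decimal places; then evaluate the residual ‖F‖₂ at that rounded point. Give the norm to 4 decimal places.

4.2905

At (3, -1): F = (9.0000, -20.0000).
Jacobian J = [[1, 10·y], [-4·x·y - 8·x, -2·x^2 + 4·y]].
At the point, J = [[1.0000, -10.0000], [-12.0000, -22.0000]] (det J = -142.0000).
Solving J·Δ = −F gives Δ = (-2.8028, 0.6197).
Then the next iterate is (x, y)₁ = (0.1972, -0.3803).
Re-evaluating at (0.1972, -0.3803): F = (1.920340, -3.836717), so ‖F‖₂ = 4.2905.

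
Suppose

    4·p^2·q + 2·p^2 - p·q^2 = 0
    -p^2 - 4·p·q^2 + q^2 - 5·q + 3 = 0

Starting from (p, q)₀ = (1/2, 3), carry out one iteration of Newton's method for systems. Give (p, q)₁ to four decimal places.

At (1/2, 3): F = (-1.0000, -21.2500).
Jacobian J = [[8·p·q + 4·p - q^2, 4·p^2 - 2·p·q], [-2·p - 4·q^2, -8·p·q + 2·q - 5]].
At the point, J = [[5.0000, -2.0000], [-37.0000, -11.0000]] (det J = -129.0000).
Solving J·Δ = −F gives Δ = (-0.2442, -1.1105).
Then the next iterate is (p, q)₁ = (0.2558, 1.8895).

(0.2558, 1.8895)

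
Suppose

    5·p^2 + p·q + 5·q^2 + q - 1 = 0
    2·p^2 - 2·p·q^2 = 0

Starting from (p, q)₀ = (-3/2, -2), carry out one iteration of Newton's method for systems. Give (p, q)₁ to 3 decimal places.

(-1.943, -0.108)

At (-3/2, -2): F = (31.250, 16.500).
Jacobian J = [[10·p + q, p + 10·q + 1], [4·p - 2·q^2, -4·p·q]].
At the point, J = [[-17.000, -20.500], [-14.000, -12.000]] (det J = -83.000).
Solving J·Δ = −F gives Δ = (-0.443, 1.892).
Then the next iterate is (p, q)₁ = (-1.943, -0.108).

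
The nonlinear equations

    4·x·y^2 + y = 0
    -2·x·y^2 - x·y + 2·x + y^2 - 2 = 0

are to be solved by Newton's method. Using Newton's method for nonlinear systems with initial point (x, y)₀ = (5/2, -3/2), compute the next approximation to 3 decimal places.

(0.124, -1.513)

At (5/2, -3/2): F = (21.000, -2.250).
Jacobian J = [[4·y^2, 8·x·y + 1], [-2·y^2 - y + 2, -4·x·y - x + 2·y]].
At the point, J = [[9.000, -29.000], [-1.000, 9.500]] (det J = 56.500).
Solving J·Δ = −F gives Δ = (-2.376, -0.013).
Then the next iterate is (x, y)₁ = (0.124, -1.513).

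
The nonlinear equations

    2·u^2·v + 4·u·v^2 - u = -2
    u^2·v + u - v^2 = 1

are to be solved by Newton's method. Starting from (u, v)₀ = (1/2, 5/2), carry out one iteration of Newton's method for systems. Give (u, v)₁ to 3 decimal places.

(0.453, 1.176)

At (1/2, 5/2): F = (15.250, -6.125).
Jacobian J = [[4·u·v + 4·v^2 - 1, 2·u^2 + 8·u·v], [2·u·v + 1, u^2 - 2·v]].
At the point, J = [[29.000, 10.500], [3.500, -4.750]] (det J = -174.500).
Solving J·Δ = −F gives Δ = (-0.047, -1.324).
Then the next iterate is (u, v)₁ = (0.453, 1.176).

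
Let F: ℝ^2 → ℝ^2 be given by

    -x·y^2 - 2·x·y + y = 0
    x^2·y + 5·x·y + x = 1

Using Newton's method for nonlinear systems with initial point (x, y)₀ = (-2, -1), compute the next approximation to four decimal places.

(0.5000, -0.5000)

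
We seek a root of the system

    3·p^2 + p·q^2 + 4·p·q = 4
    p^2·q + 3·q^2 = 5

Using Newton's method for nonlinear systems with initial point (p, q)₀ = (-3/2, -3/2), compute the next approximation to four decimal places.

(-0.8646, -1.3172)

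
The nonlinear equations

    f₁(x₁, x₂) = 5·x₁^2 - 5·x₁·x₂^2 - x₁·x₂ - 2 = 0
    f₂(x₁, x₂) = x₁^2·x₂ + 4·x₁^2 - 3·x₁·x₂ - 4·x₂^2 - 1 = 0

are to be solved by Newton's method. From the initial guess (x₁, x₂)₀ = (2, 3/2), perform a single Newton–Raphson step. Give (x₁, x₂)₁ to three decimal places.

(1.562, 1.166)

At (2, 3/2): F = (-7.500, 3.000).
Jacobian J = [[10·x₁ - 5·x₂^2 - x₂, -10·x₁·x₂ - x₁], [2·x₁·x₂ + 8·x₁ - 3·x₂, x₁^2 - 3·x₁ - 8·x₂]].
At the point, J = [[7.250, -32.000], [17.500, -14.000]] (det J = 458.500).
Solving J·Δ = −F gives Δ = (-0.438, -0.334).
Then the next iterate is (x₁, x₂)₁ = (1.562, 1.166).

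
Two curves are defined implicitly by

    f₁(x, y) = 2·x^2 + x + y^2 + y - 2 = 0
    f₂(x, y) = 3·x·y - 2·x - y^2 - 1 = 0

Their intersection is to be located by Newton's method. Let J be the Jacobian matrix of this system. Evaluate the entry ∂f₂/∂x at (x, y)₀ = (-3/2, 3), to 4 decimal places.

∂f₂/∂x = 3·y - 2.
At (-3/2, 3) this is 7.0000.

7.0000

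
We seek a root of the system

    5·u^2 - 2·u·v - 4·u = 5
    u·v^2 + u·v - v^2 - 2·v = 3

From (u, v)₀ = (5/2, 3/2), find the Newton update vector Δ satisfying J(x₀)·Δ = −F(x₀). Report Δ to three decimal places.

(-0.454, 0.116)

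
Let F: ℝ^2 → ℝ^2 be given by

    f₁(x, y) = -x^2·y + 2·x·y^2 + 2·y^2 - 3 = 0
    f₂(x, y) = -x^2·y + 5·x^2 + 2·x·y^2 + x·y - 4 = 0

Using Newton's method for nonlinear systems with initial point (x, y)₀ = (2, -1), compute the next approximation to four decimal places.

(1.1706, -0.8735)

At (2, -1): F = (7.0000, 22.0000).
Jacobian J = [[-2·x·y + 2·y^2, -x^2 + 4·x·y + 4·y], [-2·x·y + 10·x + 2·y^2 + y, -x^2 + 4·x·y + x]].
At the point, J = [[6.0000, -16.0000], [25.0000, -10.0000]] (det J = 340.0000).
Solving J·Δ = −F gives Δ = (-0.8294, 0.1265).
Then the next iterate is (x, y)₁ = (1.1706, -0.8735).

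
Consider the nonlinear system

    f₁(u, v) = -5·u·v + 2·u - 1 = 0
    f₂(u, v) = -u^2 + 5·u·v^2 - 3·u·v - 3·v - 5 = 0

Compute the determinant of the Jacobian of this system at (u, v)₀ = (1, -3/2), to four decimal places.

-130.7500

J = [[-5·v + 2, -5·u], [-2·u + 5·v^2 - 3·v, 10·u·v - 3·u - 3]].
At the point, J = [[9.5000, -5.0000], [13.7500, -21.0000]].
det J = -130.7500.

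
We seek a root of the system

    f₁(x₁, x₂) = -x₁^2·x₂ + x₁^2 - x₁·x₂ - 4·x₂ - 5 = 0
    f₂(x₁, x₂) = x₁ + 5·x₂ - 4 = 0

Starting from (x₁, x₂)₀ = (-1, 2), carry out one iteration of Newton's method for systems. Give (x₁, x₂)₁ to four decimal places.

(9.0000, -1.0000)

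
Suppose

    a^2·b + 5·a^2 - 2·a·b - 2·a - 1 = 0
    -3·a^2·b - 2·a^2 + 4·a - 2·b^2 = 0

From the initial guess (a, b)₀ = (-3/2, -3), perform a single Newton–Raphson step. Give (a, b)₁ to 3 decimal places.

(-1.883, -2.670)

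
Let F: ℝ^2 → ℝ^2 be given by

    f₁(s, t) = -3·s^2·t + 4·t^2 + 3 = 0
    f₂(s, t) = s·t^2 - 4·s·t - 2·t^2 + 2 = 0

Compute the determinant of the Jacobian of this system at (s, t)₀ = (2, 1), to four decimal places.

84.0000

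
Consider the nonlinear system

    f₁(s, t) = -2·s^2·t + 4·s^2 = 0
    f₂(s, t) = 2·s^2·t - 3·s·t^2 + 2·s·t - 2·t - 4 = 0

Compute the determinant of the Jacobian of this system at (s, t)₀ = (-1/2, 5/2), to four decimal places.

-4.3750

J = [[-4·s·t + 8·s, -2·s^2], [4·s·t - 3·t^2 + 2·t, 2·s^2 - 6·s·t + 2·s - 2]].
At the point, J = [[1.0000, -0.5000], [-18.7500, 5.0000]].
det J = -4.3750.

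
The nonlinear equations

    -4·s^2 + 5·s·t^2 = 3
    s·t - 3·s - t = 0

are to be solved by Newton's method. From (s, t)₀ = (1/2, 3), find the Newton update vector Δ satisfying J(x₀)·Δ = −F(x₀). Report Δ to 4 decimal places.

(1.7439, -6.0000)

At (1/2, 3): F = (18.5000, -3.0000).
Jacobian J = [[-8·s + 5·t^2, 10·s·t], [t - 3, s - 1]].
At the point, J = [[41.0000, 15.0000], [0.0000, -0.5000]] (det J = -20.5000).
Solving J·Δ = −F gives Δ = (1.7439, -6.0000).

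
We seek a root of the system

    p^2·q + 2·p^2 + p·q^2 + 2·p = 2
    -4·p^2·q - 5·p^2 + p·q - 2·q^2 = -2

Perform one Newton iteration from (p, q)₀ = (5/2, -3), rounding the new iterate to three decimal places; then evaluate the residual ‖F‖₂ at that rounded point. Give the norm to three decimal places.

20.367

At (5/2, -3): F = (19.250, 20.250).
Jacobian J = [[2·p·q + 4·p + q^2 + 2, p^2 + 2·p·q], [-8·p·q - 10·p + q, -4·p^2 + p - 4·q]].
At the point, J = [[6.000, -8.750], [32.000, -10.500]] (det J = 217.000).
Solving J·Δ = −F gives Δ = (0.115, 2.279).
Then the next iterate is (p, q)₁ = (2.615, -0.721).
Re-evaluating at (2.615, -0.721): F = (13.33547, -15.39478), so ‖F‖₂ = 20.367.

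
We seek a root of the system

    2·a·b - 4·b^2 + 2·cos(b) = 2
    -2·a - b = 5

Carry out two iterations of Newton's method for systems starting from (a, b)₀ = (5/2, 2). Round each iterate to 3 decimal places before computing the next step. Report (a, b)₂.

(-2.558, 0.116)

At (5/2, 2): F = (-8.83229, -12.000).
Jacobian J = [[2·b, 2·a - 8·b - 2·sin(b)], [-2, -1]].
At the point, J = [[4.000, -12.81859], [-2.000, -1.000]] (det J = -29.63719).
Solving J·Δ = −F gives Δ = (-4.892, -2.216).
Then the next iterate is (a, b)₁ = (-2.392, -0.216).
Round to (-2.392, -0.216) and repeat: F = (0.80025, 0.000), J = [[-0.432, -2.62735], [-2.000, -1.000]].
Δ = (-0.166, 0.332), so (a, b)₂ = (-2.558, 0.116).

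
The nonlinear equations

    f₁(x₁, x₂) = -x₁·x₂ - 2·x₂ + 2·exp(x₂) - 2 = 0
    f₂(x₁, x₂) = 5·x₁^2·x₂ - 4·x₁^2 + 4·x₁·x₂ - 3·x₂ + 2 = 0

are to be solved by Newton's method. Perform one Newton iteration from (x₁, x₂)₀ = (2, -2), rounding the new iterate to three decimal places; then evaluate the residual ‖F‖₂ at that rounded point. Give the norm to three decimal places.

16.402

At (2, -2): F = (6.27067, -64.000).
Jacobian J = [[-x₂, -x₁ + 2·exp(x₂) - 2], [10·x₁·x₂ - 8·x₁ + 4·x₂, 5·x₁^2 + 4·x₁ - 3]].
At the point, J = [[2.000, -3.72933], [-64.000, 25.000]] (det J = -188.67708).
Solving J·Δ = −F gives Δ = (-0.434, 1.449).
Then the next iterate is (x₁, x₂)₁ = (1.566, -0.551).
Re-evaluating at (1.566, -0.551): F = (1.11761, -16.36413), so ‖F‖₂ = 16.402.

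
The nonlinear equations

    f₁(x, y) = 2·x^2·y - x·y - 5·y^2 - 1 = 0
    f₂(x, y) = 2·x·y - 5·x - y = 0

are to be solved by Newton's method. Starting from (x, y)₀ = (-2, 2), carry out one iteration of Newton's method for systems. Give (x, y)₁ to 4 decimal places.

(-2.0625, 2.0125)

At (-2, 2): F = (-1.0000, 0.0000).
Jacobian J = [[4·x·y - y, 2·x^2 - x - 10·y], [2·y - 5, 2·x - 1]].
At the point, J = [[-18.0000, -10.0000], [-1.0000, -5.0000]] (det J = 80.0000).
Solving J·Δ = −F gives Δ = (-0.0625, 0.0125).
Then the next iterate is (x, y)₁ = (-2.0625, 2.0125).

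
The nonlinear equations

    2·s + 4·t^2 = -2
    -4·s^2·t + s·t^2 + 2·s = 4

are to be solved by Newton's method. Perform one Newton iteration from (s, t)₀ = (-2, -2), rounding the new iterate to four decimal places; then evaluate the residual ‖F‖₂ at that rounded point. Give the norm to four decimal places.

4.3411

At (-2, -2): F = (14.0000, 16.0000).
Jacobian J = [[2, 8·t], [-8·s·t + t^2 + 2, -4·s^2 + 2·s·t]].
At the point, J = [[2.0000, -16.0000], [-26.0000, -8.0000]] (det J = -432.0000).
Solving J·Δ = −F gives Δ = (0.3333, 0.9167).
Then the next iterate is (s, t)₁ = (-1.6667, -1.0833).
Re-evaluating at (-1.6667, -1.0833): F = (3.360756, 2.747811), so ‖F‖₂ = 4.3411.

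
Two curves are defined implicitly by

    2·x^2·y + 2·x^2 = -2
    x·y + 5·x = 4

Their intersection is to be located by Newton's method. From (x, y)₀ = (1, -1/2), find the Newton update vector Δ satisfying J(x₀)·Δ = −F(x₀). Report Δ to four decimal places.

(0.2857, -1.7857)

At (1, -1/2): F = (3.0000, 0.5000).
Jacobian J = [[4·x·y + 4·x, 2·x^2], [y + 5, x]].
At the point, J = [[2.0000, 2.0000], [4.5000, 1.0000]] (det J = -7.0000).
Solving J·Δ = −F gives Δ = (0.2857, -1.7857).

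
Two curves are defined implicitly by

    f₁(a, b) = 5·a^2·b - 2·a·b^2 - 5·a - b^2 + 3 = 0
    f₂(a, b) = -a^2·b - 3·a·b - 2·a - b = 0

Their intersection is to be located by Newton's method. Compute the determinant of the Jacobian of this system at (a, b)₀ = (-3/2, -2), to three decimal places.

J = [[10·a·b - 2·b^2 - 5, 5·a^2 - 4·a·b - 2·b], [-2·a·b - 3·b - 2, -a^2 - 3·a - 1]].
At the point, J = [[17.000, 3.250], [-2.000, 1.250]].
det J = 27.750.

27.750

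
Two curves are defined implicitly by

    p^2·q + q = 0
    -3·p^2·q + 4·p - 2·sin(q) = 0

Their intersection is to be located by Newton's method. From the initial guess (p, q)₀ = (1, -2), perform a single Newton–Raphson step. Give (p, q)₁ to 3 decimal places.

(0.358, -1.283)

At (1, -2): F = (-4.000, 11.81859).
Jacobian J = [[2·p·q, p^2 + 1], [-6·p·q + 4, -3·p^2 - 2·cos(q)]].
At the point, J = [[-4.000, 2.000], [16.000, -2.16771]] (det J = -23.32917).
Solving J·Δ = −F gives Δ = (-0.642, 0.717).
Then the next iterate is (p, q)₁ = (0.358, -1.283).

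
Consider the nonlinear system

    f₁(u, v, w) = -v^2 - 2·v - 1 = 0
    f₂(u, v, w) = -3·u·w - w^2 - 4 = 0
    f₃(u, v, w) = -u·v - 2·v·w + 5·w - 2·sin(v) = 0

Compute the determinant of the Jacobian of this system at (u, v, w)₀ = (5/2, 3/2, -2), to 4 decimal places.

33.7500

J = [[0, -2·v - 2, 0], [-3·w, 0, -3·u - 2·w], [-v, -u - 2·w - 2·cos(v), -2·v + 5]].
At the point, J = [[0.0000, -5.0000, 0.0000], [6.0000, 0.0000, -3.5000], [-1.5000, 1.358526, 2.0000]].
det J = 33.7500.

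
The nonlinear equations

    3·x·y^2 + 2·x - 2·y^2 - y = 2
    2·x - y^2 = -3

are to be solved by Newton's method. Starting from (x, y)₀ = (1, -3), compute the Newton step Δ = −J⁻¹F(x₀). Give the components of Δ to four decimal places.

(-0.2340, 0.7447)

At (1, -3): F = (12.0000, -4.0000).
Jacobian J = [[3·y^2 + 2, 6·x·y - 4·y - 1], [2, -2·y]].
At the point, J = [[29.0000, -7.0000], [2.0000, 6.0000]] (det J = 188.0000).
Solving J·Δ = −F gives Δ = (-0.2340, 0.7447).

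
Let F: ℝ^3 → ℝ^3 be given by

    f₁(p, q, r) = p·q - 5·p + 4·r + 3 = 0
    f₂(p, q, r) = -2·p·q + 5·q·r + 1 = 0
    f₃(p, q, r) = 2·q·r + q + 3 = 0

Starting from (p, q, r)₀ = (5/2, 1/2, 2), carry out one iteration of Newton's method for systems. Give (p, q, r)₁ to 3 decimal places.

At (5/2, 1/2, 2): F = (-0.250, 3.500, 5.500).
Jacobian J = [[q - 5, p, 4], [-2·q, -2·p + 5·r, 5·q], [0, 2·r + 1, 2·q]].
At the point, J = [[-4.500, 2.500, 4.000], [-1.000, 5.000, 2.500], [0.000, 5.000, 1.000]] (det J = 16.250).
Solving J·Δ = −F gives Δ = (0.769, -1.469, 1.846).
Then the next iterate is (p, q, r)₁ = (3.269, -0.969, 3.846).

(3.269, -0.969, 3.846)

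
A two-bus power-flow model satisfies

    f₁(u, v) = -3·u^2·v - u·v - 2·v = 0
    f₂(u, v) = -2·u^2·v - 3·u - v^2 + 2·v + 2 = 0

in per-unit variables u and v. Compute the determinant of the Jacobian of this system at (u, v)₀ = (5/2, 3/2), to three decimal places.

J = [[-6·u·v - v, -3·u^2 - u - 2], [-4·u·v - 3, -2·u^2 - 2·v + 2]].
At the point, J = [[-24.000, -23.250], [-18.000, -13.500]].
det J = -94.500.

-94.500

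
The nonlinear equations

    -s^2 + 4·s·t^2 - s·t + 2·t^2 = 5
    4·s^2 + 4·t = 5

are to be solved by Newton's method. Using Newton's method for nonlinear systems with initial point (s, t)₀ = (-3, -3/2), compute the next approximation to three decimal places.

(-1.847, -0.834)

At (-3, -3/2): F = (-41.000, 25.000).
Jacobian J = [[-2·s + 4·t^2 - t, 8·s·t - s + 4·t], [8·s, 4]].
At the point, J = [[16.500, 33.000], [-24.000, 4.000]] (det J = 858.000).
Solving J·Δ = −F gives Δ = (1.153, 0.666).
Then the next iterate is (s, t)₁ = (-1.847, -0.834).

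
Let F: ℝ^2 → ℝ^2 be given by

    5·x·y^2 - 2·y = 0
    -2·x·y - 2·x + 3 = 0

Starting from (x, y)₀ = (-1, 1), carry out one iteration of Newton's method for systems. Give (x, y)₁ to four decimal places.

(0.8421, 1.1842)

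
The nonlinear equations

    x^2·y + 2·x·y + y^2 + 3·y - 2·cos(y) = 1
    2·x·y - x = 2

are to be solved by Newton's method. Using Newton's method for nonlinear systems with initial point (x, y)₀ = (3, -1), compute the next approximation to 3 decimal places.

At (3, -1): F = (-19.08060, -11.000).
Jacobian J = [[2·x·y + 2·y, x^2 + 2·x + 2·y + 2·sin(y) + 3], [2·y - 1, 2·x]].
At the point, J = [[-8.000, 14.31706], [-3.000, 6.000]] (det J = -5.04883).
Solving J·Δ = −F gives Δ = (8.518, 6.092).
Then the next iterate is (x, y)₁ = (11.518, 5.092).

(11.518, 5.092)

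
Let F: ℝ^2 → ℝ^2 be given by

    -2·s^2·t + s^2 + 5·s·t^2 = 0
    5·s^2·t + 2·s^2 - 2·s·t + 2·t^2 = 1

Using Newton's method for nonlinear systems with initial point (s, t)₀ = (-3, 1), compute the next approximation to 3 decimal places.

(-1.646, 0.810)

At (-3, 1): F = (-24.000, 70.000).
Jacobian J = [[-4·s·t + 2·s + 5·t^2, -2·s^2 + 10·s·t], [10·s·t + 4·s - 2·t, 5·s^2 - 2·s + 4·t]].
At the point, J = [[11.000, -48.000], [-44.000, 55.000]] (det J = -1507.000).
Solving J·Δ = −F gives Δ = (1.354, -0.190).
Then the next iterate is (s, t)₁ = (-1.646, 0.810).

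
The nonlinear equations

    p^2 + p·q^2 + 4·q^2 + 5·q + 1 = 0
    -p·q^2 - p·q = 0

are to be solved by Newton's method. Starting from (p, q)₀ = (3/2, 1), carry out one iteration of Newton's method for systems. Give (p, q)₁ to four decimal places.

At (3/2, 1): F = (13.7500, -3.0000).
Jacobian J = [[2·p + q^2, 2·p·q + 8·q + 5], [-q^2 - q, -2·p·q - p]].
At the point, J = [[4.0000, 16.0000], [-2.0000, -4.5000]] (det J = 14.0000).
Solving J·Δ = −F gives Δ = (0.9911, -1.1071).
Then the next iterate is (p, q)₁ = (2.4911, -0.1071).

(2.4911, -0.1071)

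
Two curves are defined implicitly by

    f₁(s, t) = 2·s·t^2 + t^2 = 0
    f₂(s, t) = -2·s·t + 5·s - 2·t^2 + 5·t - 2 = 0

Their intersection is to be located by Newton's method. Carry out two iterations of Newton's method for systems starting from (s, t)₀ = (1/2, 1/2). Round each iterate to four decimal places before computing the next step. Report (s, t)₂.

(0.3127, 0.1031)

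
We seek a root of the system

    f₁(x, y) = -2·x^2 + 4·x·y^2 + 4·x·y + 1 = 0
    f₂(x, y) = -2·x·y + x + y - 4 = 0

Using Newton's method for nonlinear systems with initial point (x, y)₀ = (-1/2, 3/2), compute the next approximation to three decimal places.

(0.944, 3.694)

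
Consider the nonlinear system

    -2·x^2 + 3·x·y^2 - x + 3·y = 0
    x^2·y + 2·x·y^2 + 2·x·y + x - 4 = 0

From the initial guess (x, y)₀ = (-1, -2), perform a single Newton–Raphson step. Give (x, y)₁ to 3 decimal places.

(0.067, -1.800)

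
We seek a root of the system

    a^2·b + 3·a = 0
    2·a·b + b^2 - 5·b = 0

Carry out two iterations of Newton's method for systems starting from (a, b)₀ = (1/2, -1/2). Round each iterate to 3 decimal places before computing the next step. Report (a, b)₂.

(0.001, 0.002)

At (1/2, -1/2): F = (1.375, 2.250).
Jacobian J = [[2·a·b + 3, a^2], [2·b, 2·a + 2·b - 5]].
At the point, J = [[2.500, 0.250], [-1.000, -5.000]] (det J = -12.250).
Solving J·Δ = −F gives Δ = (-0.607, 0.571).
Then the next iterate is (a, b)₁ = (-0.107, 0.071).
Round to (-0.107, 0.071) and repeat: F = (-0.32019, -0.36515), J = [[2.98481, 0.01145], [0.142, -5.072]].
Δ = (0.108, -0.069), so (a, b)₂ = (0.001, 0.002).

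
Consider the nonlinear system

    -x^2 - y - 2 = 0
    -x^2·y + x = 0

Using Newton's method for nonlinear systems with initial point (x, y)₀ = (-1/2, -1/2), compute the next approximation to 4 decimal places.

(-0.7500, -2.5000)

At (-1/2, -1/2): F = (-1.7500, -0.3750).
Jacobian J = [[-2·x, -1], [-2·x·y + 1, -x^2]].
At the point, J = [[1.0000, -1.0000], [0.5000, -0.2500]] (det J = 0.2500).
Solving J·Δ = −F gives Δ = (-0.2500, -2.0000).
Then the next iterate is (x, y)₁ = (-0.7500, -2.5000).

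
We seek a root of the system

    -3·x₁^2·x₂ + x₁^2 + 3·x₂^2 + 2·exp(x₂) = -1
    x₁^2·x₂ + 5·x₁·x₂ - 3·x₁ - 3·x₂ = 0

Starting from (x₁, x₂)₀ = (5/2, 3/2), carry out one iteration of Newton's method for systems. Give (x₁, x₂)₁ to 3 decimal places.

(2.242, 0.673)

At (5/2, 3/2): F = (-5.16162, 16.125).
Jacobian J = [[-6·x₁·x₂ + 2·x₁, -3·x₁^2 + 6·x₂ + 2·exp(x₂)], [2·x₁·x₂ + 5·x₂ - 3, x₁^2 + 5·x₁ - 3]].
At the point, J = [[-17.500, -0.78662], [12.000, 15.750]] (det J = -266.18554).
Solving J·Δ = −F gives Δ = (-0.258, -0.827).
Then the next iterate is (x₁, x₂)₁ = (2.242, 0.673).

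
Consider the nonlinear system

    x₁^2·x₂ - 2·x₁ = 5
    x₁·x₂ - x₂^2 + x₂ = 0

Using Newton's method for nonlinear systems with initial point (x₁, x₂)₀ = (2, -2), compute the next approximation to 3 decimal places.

(0.726, -0.935)

At (2, -2): F = (-17.000, -10.000).
Jacobian J = [[2·x₁·x₂ - 2, x₁^2], [x₂, x₁ - 2·x₂ + 1]].
At the point, J = [[-10.000, 4.000], [-2.000, 7.000]] (det J = -62.000).
Solving J·Δ = −F gives Δ = (-1.274, 1.065).
Then the next iterate is (x₁, x₂)₁ = (0.726, -0.935).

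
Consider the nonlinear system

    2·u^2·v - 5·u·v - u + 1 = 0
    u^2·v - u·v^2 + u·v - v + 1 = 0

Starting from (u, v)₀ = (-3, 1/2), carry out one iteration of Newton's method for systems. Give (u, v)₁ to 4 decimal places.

At (-3, 1/2): F = (20.5000, 4.2500).
Jacobian J = [[4·u·v - 5·v - 1, 2·u^2 - 5·u], [2·u·v - v^2 + v, u^2 - 2·u·v + u - 1]].
At the point, J = [[-9.5000, 33.0000], [-2.7500, 8.0000]] (det J = 14.7500).
Solving J·Δ = −F gives Δ = (-1.6102, -1.0847).
Then the next iterate is (u, v)₁ = (-4.6102, -0.5847).

(-4.6102, -0.5847)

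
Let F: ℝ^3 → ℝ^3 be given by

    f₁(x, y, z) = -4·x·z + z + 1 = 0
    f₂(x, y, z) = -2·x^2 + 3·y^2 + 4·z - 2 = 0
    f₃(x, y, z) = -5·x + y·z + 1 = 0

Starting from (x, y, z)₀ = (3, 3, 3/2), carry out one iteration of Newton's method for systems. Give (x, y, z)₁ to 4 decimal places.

(0.3708, 0.5194, 1.5250)

At (3, 3, 3/2): F = (-15.5000, 13.0000, -9.5000).
Jacobian J = [[-4·z, 0, -4·x + 1], [-4·x, 6·y, 4], [-5, z, y]].
At the point, J = [[-6.0000, 0.0000, -11.0000], [-12.0000, 18.0000, 4.0000], [-5.0000, 1.5000, 3.0000]] (det J = -1080.0000).
Solving J·Δ = −F gives Δ = (-2.6292, -2.4806, 0.0250).
Then the next iterate is (x, y, z)₁ = (0.3708, 0.5194, 1.5250).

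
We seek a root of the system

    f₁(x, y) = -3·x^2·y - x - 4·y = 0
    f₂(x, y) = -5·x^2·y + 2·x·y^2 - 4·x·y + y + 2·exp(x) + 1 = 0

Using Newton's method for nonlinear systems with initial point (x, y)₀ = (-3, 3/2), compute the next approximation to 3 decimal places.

(-8.866, -4.823)

At (-3, 3/2): F = (-43.500, -60.40043).
Jacobian J = [[-6·x·y - 1, -3·x^2 - 4], [-10·x·y + 2·y^2 - 4·y + 2·exp(x), -5·x^2 + 4·x·y - 4·x + 1]].
At the point, J = [[26.000, -31.000], [43.59957, -50.000]] (det J = 51.58680).
Solving J·Δ = −F gives Δ = (-5.866, -6.323).
Then the next iterate is (x, y)₁ = (-8.866, -4.823).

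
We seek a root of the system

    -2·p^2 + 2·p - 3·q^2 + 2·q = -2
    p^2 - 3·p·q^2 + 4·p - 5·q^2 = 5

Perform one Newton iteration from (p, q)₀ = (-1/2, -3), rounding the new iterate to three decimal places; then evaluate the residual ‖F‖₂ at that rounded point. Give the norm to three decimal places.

At (-1/2, -3): F = (-32.500, -38.250).
Jacobian J = [[-4·p + 2, -6·q + 2], [2·p - 3·q^2 + 4, -6·p·q - 10·q]].
At the point, J = [[4.000, 20.000], [-24.000, 21.000]] (det J = 564.000).
Solving J·Δ = −F gives Δ = (-0.146, 1.654).
Then the next iterate is (p, q)₁ = (-0.646, -1.346).
Re-evaluating at (-0.646, -1.346): F = (-8.25378, -12.71416), so ‖F‖₂ = 15.158.

15.158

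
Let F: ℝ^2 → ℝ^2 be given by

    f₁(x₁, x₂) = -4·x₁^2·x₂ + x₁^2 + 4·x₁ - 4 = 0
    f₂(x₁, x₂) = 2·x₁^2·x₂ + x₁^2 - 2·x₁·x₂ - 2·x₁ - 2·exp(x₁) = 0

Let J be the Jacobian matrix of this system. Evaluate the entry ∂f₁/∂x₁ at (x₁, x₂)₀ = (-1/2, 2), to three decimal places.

∂f₁/∂x₁ = -8·x₁·x₂ + 2·x₁ + 4.
At (-1/2, 2) this is 11.000.

11.000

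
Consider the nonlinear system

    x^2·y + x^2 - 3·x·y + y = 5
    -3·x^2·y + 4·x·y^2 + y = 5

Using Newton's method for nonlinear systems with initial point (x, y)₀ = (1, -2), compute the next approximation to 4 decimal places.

(2.1591, 0.6364)

At (1, -2): F = (-2.0000, 15.0000).
Jacobian J = [[2·x·y + 2·x - 3·y, x^2 - 3·x + 1], [-6·x·y + 4·y^2, -3·x^2 + 8·x·y + 1]].
At the point, J = [[4.0000, -1.0000], [28.0000, -18.0000]] (det J = -44.0000).
Solving J·Δ = −F gives Δ = (1.1591, 2.6364).
Then the next iterate is (x, y)₁ = (2.1591, 0.6364).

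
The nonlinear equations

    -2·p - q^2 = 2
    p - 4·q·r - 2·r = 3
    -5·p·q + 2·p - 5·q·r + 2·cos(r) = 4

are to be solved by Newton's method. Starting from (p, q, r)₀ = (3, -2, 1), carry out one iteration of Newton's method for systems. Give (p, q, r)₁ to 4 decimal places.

(5.5404, 2.2702, 2.4234)

At (3, -2, 1): F = (-12.0000, 6.0000, 43.080605).
Jacobian J = [[-2, -2·q, 0], [1, -4·r, -4·q - 2], [-5·q + 2, -5·p - 5·r, -5·q - 2·sin(r)]].
At the point, J = [[-2.0000, 4.0000, 0.0000], [1.0000, -4.0000, 6.0000], [12.0000, -20.0000, 8.317058]] (det J = 81.268232).
Solving J·Δ = −F gives Δ = (2.5404, 4.2702, 1.4234).
Then the next iterate is (p, q, r)₁ = (5.5404, 2.2702, 2.4234).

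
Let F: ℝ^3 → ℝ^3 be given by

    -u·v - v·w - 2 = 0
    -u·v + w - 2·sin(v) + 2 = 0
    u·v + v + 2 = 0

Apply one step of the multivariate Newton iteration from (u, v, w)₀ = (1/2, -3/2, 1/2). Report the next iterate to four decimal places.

(-10.1295, -11.9628, 4.4876)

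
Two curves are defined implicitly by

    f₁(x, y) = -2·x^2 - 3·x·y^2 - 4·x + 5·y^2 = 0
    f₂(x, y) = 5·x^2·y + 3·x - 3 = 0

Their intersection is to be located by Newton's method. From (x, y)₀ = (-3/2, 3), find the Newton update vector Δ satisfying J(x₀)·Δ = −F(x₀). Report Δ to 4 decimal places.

At (-3/2, 3): F = (87.0000, 26.2500).
Jacobian J = [[-4·x - 3·y^2 - 4, -6·x·y + 10·y], [10·x·y + 3, 5·x^2]].
At the point, J = [[-25.0000, 57.0000], [-42.0000, 11.2500]] (det J = 2112.7500).
Solving J·Δ = −F gives Δ = (0.2449, -1.4189).

(0.2449, -1.4189)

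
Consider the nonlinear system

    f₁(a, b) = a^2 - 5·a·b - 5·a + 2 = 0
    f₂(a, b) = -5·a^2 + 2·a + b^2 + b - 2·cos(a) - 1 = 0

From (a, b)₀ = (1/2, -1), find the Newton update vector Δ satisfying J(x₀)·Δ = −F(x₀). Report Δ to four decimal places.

(-1.5997, 0.2601)

At (1/2, -1): F = (2.2500, -3.005165).
Jacobian J = [[2·a - 5·b - 5, -5·a], [-10·a + 2·sin(a) + 2, 2·b + 1]].
At the point, J = [[1.0000, -2.5000], [-2.041149, -1.0000]] (det J = -6.102872).
Solving J·Δ = −F gives Δ = (-1.5997, 0.2601).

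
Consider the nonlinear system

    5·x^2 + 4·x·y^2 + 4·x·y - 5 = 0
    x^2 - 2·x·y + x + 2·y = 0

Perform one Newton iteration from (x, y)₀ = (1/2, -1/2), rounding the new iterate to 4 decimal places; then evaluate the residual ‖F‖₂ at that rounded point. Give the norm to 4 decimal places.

79.9432

At (1/2, -1/2): F = (-4.2500, 0.2500).
Jacobian J = [[10·x + 4·y^2 + 4·y, 8·x·y + 4·x], [2·x - 2·y + 1, -2·x + 2]].
At the point, J = [[4.0000, 0.0000], [3.0000, 1.0000]] (det J = 4.0000).
Solving J·Δ = −F gives Δ = (1.0625, -3.4375).
Then the next iterate is (x, y)₁ = (1.5625, -3.9375).
Re-evaluating at (1.5625, -3.9375): F = (79.497070, 8.433594), so ‖F‖₂ = 79.9432.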